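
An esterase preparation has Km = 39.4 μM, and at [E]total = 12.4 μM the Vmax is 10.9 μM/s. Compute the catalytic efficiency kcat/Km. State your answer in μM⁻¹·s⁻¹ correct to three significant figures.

kcat = Vmax/[E]total = 10.9/12.4 = 0.879 s⁻¹.
kcat/Km = 0.879/39.4 = 0.0223 μM⁻¹·s⁻¹.

0.0223 μM⁻¹·s⁻¹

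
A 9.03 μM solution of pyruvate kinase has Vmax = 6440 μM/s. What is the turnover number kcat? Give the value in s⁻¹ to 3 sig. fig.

kcat = Vmax/[E]total = 6440 μM/s / 9.03 μM = 713 s⁻¹.

713 s⁻¹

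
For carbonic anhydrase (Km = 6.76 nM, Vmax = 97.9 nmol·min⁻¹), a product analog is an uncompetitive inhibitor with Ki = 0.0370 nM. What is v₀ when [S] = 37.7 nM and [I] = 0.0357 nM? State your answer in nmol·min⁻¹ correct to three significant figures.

45.7 nmol·min⁻¹

α = 1 + [I]/Ki = 1 + 0.0357/0.0370 = 1.965.
For an uncompetitive inhibitor, both parameters are divided by α, giving Vmax/α and Km/α: Km,app = 3.44 nM, Vmax,app = 49.8 nmol·min⁻¹.
v = Vmax,app·[S]/(Km,app + [S]) = 49.8 × 37.7/(3.44 + 37.7) = 45.7 nmol·min⁻¹.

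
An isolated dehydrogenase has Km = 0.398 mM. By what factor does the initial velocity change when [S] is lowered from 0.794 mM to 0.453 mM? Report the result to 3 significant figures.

The fractional saturations are [S]/(Km+[S]) = 0.794/1.192 = 0.6661 and 0.453/0.8510 = 0.5323.
v₂/v₁ is just their ratio: 0.5323/0.6661 = 0.799.

0.799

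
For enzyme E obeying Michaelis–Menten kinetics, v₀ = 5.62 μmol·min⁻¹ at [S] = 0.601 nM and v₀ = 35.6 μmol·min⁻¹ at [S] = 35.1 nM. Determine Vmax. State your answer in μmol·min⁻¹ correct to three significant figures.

From v = Vmax[S]/(Km+[S]), each point gives Vmax = v(Km+[S])/[S].
Equating: 5.62(Km+0.601)/0.601 = 35.6(Km+35.1)/35.1.
9.351·Km + 5.62 = 1.014·Km + 35.6, so (9.351 − 1.014)·Km = 35.6 − 5.62.
Km = 29.98/8.337 = 3.60 nM; then Vmax = 5.62(3.60+0.601)/0.601 = 39.2 μmol·min⁻¹.

39.2 μmol·min⁻¹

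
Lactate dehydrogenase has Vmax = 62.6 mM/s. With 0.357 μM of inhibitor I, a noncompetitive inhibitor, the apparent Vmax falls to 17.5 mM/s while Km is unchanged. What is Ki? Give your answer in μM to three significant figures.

Noncompetitive: Vmax,app = Vmax/α with α = 1 + [I]/Ki.
α = Vmax/Vmax,app = 62.6/17.5 = 3.577.
Since α = 1 + [I]/Ki, [I]/Ki = 3.577 − 1 = 2.577 and Ki = 0.357/2.577 = 0.139 μM.

0.139 μM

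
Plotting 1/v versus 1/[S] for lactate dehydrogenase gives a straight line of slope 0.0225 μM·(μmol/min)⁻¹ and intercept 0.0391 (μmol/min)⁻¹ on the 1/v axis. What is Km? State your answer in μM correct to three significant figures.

0.575 μM

y-intercept = 1/Vmax ⇒ Vmax = 25.6 μmol/min; slope = Km/Vmax ⇒ Km = slope × Vmax.
Km = 0.0225 × 25.6 = 0.575 μM.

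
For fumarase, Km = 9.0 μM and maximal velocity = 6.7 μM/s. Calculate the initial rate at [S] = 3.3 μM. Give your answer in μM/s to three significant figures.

1.80 μM/s

v = Vmax·[S]/(Km + [S]) = 6.7 × 3.3 / (9.0 + 3.3)
  = 22.11 / 12.30 = 1.80 μM/s.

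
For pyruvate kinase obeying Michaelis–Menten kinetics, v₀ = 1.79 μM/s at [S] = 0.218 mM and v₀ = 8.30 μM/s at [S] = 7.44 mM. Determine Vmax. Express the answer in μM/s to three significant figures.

9.32 μM/s

In reciprocal form, 1/v = (Km/Vmax)·(1/[S]) + 1/Vmax. The two points give (1/[S], 1/v) = (4.587, 0.5587) and (0.1344, 0.1205).
Slope = (0.5587 − 0.1205)/(4.587 − 0.1344) = 0.09841; intercept = 0.5587 − 0.09841×4.587 = 0.1073.
Vmax = 1/intercept = 9.32 μM/s; Km = slope × Vmax = 0.09841 × 9.32 = 0.917 mM.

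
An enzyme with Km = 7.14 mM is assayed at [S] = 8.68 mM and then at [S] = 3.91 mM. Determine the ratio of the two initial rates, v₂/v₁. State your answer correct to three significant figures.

The fractional saturations are [S]/(Km+[S]) = 8.68/15.82 = 0.5487 and 3.91/11.05 = 0.3538.
v₂/v₁ is just their ratio: 0.3538/0.5487 = 0.645.

0.645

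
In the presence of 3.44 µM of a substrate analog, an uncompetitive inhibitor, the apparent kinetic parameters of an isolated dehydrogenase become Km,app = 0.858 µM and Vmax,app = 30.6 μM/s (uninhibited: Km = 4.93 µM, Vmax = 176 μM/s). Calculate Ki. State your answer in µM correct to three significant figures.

Uncompetitive: Vmax,app = Vmax/α (and Km,app = Km/α) with α = 1 + [I]/Ki.
α = Vmax/Vmax,app = 176/30.6 = 5.752.
Ki = [I]/(α − 1) = 3.44/4.752 = 0.724 µM.

0.724 µM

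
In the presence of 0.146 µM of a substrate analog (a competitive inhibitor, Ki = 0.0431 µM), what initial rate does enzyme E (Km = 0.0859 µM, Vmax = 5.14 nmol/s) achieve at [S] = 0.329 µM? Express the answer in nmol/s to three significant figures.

α = 1 + [I]/Ki = 1 + 0.146/0.0431 = 4.387.
For a competitive inhibitor, Vmax is unchanged and the apparent Km becomes α·Km: Km,app = 0.377 µM, Vmax,app = 5.14 nmol/s.
v = Vmax,app·[S]/(Km,app + [S]) = 5.14 × 0.329/(0.377 + 0.329) = 2.40 nmol/s.

2.40 nmol/s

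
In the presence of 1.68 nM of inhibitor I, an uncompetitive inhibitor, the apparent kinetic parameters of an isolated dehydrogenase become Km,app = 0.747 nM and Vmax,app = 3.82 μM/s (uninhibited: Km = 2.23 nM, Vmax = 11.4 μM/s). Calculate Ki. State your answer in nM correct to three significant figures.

Uncompetitive: Vmax,app = Vmax/α (and Km,app = Km/α) with α = 1 + [I]/Ki.
α = Vmax/Vmax,app = 11.4/3.82 = 2.984.
Ki = [I]/(α − 1) = 1.68/1.984 = 0.847 nM.

0.847 nM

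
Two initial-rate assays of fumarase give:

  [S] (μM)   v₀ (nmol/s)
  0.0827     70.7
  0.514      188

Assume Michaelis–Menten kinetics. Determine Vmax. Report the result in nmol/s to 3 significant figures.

276 nmol/s

In reciprocal form, 1/v = (Km/Vmax)·(1/[S]) + 1/Vmax. The two points give (1/[S], 1/v) = (12.09, 0.01414) and (1.946, 0.005319).
Slope = (0.01414 − 0.005319)/(12.09 − 1.946) = 0.0008698; intercept = 0.01414 − 0.0008698×12.09 = 0.003627.
Vmax = 1/intercept = 276 nmol/s; Km = slope × Vmax = 0.0008698 × 276 = 0.240 μM.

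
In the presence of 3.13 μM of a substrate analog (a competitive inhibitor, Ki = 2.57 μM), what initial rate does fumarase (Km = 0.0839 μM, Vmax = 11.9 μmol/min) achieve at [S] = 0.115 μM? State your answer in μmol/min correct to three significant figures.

4.55 μmol/min

With α = 1 + [I]/Ki = 1 + 3.13/2.57 = 2.218, the competitive rate law is v = Vmax[S] / (αKm + [S]).
v = 11.9×0.115 / (2.218×0.0839 + 0.115) = 1.368/0.3011 = 4.55 μmol/min.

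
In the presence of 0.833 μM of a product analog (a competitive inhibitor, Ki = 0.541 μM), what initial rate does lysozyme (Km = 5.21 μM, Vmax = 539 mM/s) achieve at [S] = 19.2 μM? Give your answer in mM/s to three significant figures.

With α = 1 + [I]/Ki = 1 + 0.833/0.541 = 2.540, the competitive rate law is v = Vmax[S] / (αKm + [S]).
v = 539×19.2 / (2.540×5.21 + 19.2) = 10350/32.43 = 319 mM/s.

319 mM/s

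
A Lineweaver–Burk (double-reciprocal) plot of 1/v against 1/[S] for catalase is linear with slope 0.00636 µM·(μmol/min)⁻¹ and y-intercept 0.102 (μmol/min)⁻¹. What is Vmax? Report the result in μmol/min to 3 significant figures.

9.80 μmol/min

The y-intercept of a Lineweaver–Burk plot equals 1/Vmax, so Vmax = 1/0.102 = 9.80 μmol/min.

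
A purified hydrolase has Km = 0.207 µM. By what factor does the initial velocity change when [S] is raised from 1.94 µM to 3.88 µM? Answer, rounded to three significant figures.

1.05

Since Vmax cancels, v₂/v₁ = [S]₂(Km+[S]₁) / [S]₁(Km+[S]₂).
= 3.88×(0.207+1.94) / (1.94×(0.207+3.88)) = 8.330/7.929 = 1.05.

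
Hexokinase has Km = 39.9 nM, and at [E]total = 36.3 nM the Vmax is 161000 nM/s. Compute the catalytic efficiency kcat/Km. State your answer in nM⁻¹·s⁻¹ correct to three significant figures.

kcat = Vmax/[E]total = 161000/36.3 = 4440 s⁻¹.
kcat/Km = 4440/39.9 = 111 nM⁻¹·s⁻¹.

111 nM⁻¹·s⁻¹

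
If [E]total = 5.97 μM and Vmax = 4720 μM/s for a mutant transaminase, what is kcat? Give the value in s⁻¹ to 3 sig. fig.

kcat = Vmax/[E]total = 4720 μM/s / 5.97 μM = 791 s⁻¹.

791 s⁻¹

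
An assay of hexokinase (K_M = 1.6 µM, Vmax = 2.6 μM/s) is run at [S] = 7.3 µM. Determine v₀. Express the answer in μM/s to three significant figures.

[S]/(Km+[S]) = 7.3/8.900 = 0.8202, the fractional saturation.
v = 0.8202 × Vmax = 0.8202 × 2.6 = 2.13 μM/s.

2.13 μM/s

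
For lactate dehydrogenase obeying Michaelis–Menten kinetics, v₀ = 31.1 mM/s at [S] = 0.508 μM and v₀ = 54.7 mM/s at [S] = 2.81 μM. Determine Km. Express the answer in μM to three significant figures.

From v = Vmax[S]/(Km+[S]), each point gives Vmax = v(Km+[S])/[S].
Equating: 31.1(Km+0.508)/0.508 = 54.7(Km+2.81)/2.81.
61.22·Km + 31.1 = 19.47·Km + 54.7, so (61.22 − 19.47)·Km = 54.7 − 31.1.
Km = 23.60/41.75 = 0.565 μM; then Vmax = 31.1(0.565+0.508)/0.508 = 65.7 mM/s.

0.565 μM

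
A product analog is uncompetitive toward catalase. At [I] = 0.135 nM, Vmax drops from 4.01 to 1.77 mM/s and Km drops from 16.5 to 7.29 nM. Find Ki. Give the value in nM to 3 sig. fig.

0.107 nM

Uncompetitive: Vmax,app = Vmax/α (and Km,app = Km/α) with α = 1 + [I]/Ki.
α = Vmax/Vmax,app = 4.01/1.77 = 2.266.
Ki = [I]/(α − 1) = 0.135/1.266 = 0.107 nM.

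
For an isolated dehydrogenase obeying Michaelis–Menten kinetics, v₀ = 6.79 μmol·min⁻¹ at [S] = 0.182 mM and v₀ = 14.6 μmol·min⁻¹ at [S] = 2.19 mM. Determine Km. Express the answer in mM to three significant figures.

In reciprocal form, 1/v = (Km/Vmax)·(1/[S]) + 1/Vmax. The two points give (1/[S], 1/v) = (5.495, 0.1473) and (0.4566, 0.06849).
Slope = (0.1473 − 0.06849)/(5.495 − 0.4566) = 0.01564; intercept = 0.1473 − 0.01564×5.495 = 0.06135.
Vmax = 1/intercept = 16.3 μmol·min⁻¹; Km = slope × Vmax = 0.01564 × 16.3 = 0.255 mM.

0.255 mM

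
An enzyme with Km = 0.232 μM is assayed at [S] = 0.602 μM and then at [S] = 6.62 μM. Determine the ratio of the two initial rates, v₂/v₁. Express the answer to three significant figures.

The fractional saturations are [S]/(Km+[S]) = 0.602/0.8340 = 0.7218 and 6.62/6.852 = 0.9661.
v₂/v₁ is just their ratio: 0.9661/0.7218 = 1.34.

1.34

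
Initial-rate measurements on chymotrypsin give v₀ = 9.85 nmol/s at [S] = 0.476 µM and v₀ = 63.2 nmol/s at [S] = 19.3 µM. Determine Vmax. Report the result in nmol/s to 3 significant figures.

73.2 nmol/s

In reciprocal form, 1/v = (Km/Vmax)·(1/[S]) + 1/Vmax. The two points give (1/[S], 1/v) = (2.101, 0.1015) and (0.05181, 0.01582).
Slope = (0.1015 − 0.01582)/(2.101 − 0.05181) = 0.04182; intercept = 0.1015 − 0.04182×2.101 = 0.01366.
Vmax = 1/intercept = 73.2 nmol/s; Km = slope × Vmax = 0.04182 × 73.2 = 3.06 µM.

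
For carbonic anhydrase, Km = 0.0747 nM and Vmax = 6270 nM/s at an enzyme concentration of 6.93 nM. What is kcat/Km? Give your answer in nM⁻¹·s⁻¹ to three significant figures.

12100 nM⁻¹·s⁻¹

kcat = Vmax/[E]total = 6270/6.93 = 905 s⁻¹.
kcat/Km = 905/0.0747 = 12100 nM⁻¹·s⁻¹.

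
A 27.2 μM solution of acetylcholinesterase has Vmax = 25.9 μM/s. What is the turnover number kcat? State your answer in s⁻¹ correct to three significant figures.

0.952 s⁻¹

kcat = Vmax/[E]total = 25.9 μM/s / 27.2 μM = 0.952 s⁻¹.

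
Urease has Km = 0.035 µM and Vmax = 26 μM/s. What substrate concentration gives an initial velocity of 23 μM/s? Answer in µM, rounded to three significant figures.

The required fractional saturation is v/Vmax = 23/26 = 0.8846.
Then [S]/(Km+[S]) = 0.8846 ⇒ [S] = 0.035 × 0.8846/(1 − 0.8846) = 0.268 µM.

0.268 µM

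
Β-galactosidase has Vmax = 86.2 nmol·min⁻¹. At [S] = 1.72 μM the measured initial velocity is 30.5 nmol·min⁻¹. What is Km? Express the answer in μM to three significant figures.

From v = Vmax[S]/(Km+[S]), Km = [S](Vmax − v)/v.
Km = 1.72 × (86.2 − 30.5) / 30.5 = 95.80/30.5 = 3.14 μM.

3.14 μM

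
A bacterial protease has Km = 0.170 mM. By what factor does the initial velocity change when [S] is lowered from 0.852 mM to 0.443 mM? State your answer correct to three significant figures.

The fractional saturations are [S]/(Km+[S]) = 0.852/1.022 = 0.8337 and 0.443/0.6130 = 0.7227.
v₂/v₁ is just their ratio: 0.7227/0.8337 = 0.867.

0.867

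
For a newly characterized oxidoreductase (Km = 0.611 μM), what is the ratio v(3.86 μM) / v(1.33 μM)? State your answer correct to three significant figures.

Since Vmax cancels, v₂/v₁ = [S]₂(Km+[S]₁) / [S]₁(Km+[S]₂).
= 3.86×(0.611+1.33) / (1.33×(0.611+3.86)) = 7.492/5.946 = 1.26.

1.26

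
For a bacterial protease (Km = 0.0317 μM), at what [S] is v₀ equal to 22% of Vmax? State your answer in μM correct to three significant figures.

0.00894 μM

v/Vmax = [S]/(Km+[S]) = 0.22, so [S] = Km·0.22/(1 − 0.22) = 0.0317 × 0.2821.
[S] = 0.00894 μM.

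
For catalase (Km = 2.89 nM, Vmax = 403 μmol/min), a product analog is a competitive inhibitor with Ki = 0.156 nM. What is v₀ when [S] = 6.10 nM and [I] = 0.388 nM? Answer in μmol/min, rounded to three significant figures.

152 μmol/min

α = 1 + [I]/Ki = 1 + 0.388/0.156 = 3.487.
For a competitive inhibitor, Vmax is unchanged and the apparent Km becomes α·Km: Km,app = 10.1 nM, Vmax,app = 403 μmol/min.
v = Vmax,app·[S]/(Km,app + [S]) = 403 × 6.10/(10.1 + 6.10) = 152 μmol/min.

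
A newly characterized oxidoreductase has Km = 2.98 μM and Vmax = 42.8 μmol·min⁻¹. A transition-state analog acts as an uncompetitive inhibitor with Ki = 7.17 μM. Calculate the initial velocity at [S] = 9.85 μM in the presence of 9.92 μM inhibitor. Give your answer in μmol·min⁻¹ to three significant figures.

With α = 1 + [I]/Ki = 1 + 9.92/7.17 = 2.384, the uncompetitive rate law is v = (Vmax/α)·[S] / (Km/α + [S]).
v = (42.8/2.384)×9.85 / (2.98/2.384 + 9.85) = 176.9/11.10 = 15.9 μmol·min⁻¹.

15.9 μmol·min⁻¹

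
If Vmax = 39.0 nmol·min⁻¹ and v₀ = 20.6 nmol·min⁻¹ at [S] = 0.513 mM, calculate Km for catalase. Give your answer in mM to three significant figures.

0.458 mM

From v = Vmax[S]/(Km+[S]), Km = [S](Vmax − v)/v.
Km = 0.513 × (39.0 − 20.6) / 20.6 = 9.439/20.6 = 0.458 mM.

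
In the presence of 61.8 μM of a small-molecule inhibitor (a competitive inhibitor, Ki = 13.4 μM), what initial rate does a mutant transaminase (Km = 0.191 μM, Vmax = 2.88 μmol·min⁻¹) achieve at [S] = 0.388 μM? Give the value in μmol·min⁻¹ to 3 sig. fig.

α = 1 + [I]/Ki = 1 + 61.8/13.4 = 5.612.
For a competitive inhibitor, Vmax is unchanged and the apparent Km becomes α·Km: Km,app = 1.07 μM, Vmax,app = 2.88 μmol·min⁻¹.
v = Vmax,app·[S]/(Km,app + [S]) = 2.88 × 0.388/(1.07 + 0.388) = 0.765 μmol·min⁻¹.

0.765 μmol·min⁻¹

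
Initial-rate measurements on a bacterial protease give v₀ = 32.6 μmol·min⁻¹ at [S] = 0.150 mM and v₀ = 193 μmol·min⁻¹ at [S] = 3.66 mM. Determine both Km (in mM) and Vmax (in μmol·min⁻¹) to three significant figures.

In reciprocal form, 1/v = (Km/Vmax)·(1/[S]) + 1/Vmax. The two points give (1/[S], 1/v) = (6.667, 0.03067) and (0.2732, 0.005181).
Slope = (0.03067 − 0.005181)/(6.667 − 0.2732) = 0.003987; intercept = 0.03067 − 0.003987×6.667 = 0.004092.
Vmax = 1/intercept = 244 μmol·min⁻¹; Km = slope × Vmax = 0.003987 × 244 = 0.974 mM.

Km = 0.974 mM; Vmax = 244 μmol·min⁻¹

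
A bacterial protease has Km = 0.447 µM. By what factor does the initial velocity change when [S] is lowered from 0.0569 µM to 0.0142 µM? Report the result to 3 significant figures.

Since Vmax cancels, v₂/v₁ = [S]₂(Km+[S]₁) / [S]₁(Km+[S]₂).
= 0.0142×(0.447+0.0569) / (0.0569×(0.447+0.0142)) = 0.007155/0.02624 = 0.273.

0.273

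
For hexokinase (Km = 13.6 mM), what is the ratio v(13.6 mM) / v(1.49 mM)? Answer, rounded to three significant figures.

The fractional saturations are [S]/(Km+[S]) = 1.49/15.09 = 0.09874 and 13.6/27.20 = 0.5000.
v₂/v₁ is just their ratio: 0.5000/0.09874 = 5.06.

5.06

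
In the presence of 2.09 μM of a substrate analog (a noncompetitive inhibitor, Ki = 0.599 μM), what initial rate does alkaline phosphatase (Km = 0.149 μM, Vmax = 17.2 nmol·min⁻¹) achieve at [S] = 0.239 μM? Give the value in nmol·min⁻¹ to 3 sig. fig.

α = 1 + [I]/Ki = 1 + 2.09/0.599 = 4.489.
For a noncompetitive inhibitor, Vmax is reduced to Vmax/α while Km is unchanged: Km,app = 0.149 μM, Vmax,app = 3.83 nmol·min⁻¹.
v = Vmax,app·[S]/(Km,app + [S]) = 3.83 × 0.239/(0.149 + 0.239) = 2.36 nmol·min⁻¹.

2.36 nmol·min⁻¹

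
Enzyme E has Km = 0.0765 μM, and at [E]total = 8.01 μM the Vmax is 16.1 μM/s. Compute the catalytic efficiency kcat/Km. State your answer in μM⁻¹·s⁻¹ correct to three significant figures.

kcat = Vmax/[E]total = 16.1/8.01 = 2.01 s⁻¹.
kcat/Km = 2.01/0.0765 = 26.3 μM⁻¹·s⁻¹.

26.3 μM⁻¹·s⁻¹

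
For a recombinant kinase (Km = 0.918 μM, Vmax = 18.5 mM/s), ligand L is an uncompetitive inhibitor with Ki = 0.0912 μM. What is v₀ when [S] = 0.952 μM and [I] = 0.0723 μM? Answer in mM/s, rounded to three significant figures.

6.71 mM/s

With α = 1 + [I]/Ki = 1 + 0.0723/0.0912 = 1.793, the uncompetitive rate law is v = (Vmax/α)·[S] / (Km/α + [S]).
v = (18.5/1.793)×0.952 / (0.918/1.793 + 0.952) = 9.824/1.464 = 6.71 mM/s.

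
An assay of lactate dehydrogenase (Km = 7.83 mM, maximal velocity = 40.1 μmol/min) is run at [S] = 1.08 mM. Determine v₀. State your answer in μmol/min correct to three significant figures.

4.86 μmol/min

[S]/(Km+[S]) = 1.08/8.910 = 0.1212, the fractional saturation.
v = 0.1212 × Vmax = 0.1212 × 40.1 = 4.86 μmol/min.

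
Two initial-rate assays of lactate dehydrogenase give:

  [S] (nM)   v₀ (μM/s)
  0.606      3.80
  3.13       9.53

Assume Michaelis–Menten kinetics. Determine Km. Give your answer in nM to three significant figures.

1.78 nM

From v = Vmax[S]/(Km+[S]), each point gives Vmax = v(Km+[S])/[S].
Equating: 3.80(Km+0.606)/0.606 = 9.53(Km+3.13)/3.13.
6.271·Km + 3.80 = 3.045·Km + 9.53, so (6.271 − 3.045)·Km = 9.53 − 3.80.
Km = 5.730/3.226 = 1.78 nM; then Vmax = 3.80(1.78+0.606)/0.606 = 14.9 μM/s.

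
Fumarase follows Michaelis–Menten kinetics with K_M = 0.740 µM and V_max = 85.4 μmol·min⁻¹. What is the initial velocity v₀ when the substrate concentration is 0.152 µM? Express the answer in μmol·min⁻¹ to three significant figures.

14.6 μmol·min⁻¹

v = Vmax·[S]/(Km + [S]) = 85.4 × 0.152 / (0.740 + 0.152)
  = 12.98 / 0.8920 = 14.6 μmol·min⁻¹.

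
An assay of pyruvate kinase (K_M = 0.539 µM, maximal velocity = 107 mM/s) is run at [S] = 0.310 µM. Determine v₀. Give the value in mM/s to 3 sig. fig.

v = Vmax·[S]/(Km + [S]) = 107 × 0.310 / (0.539 + 0.310)
  = 33.17 / 0.8490 = 39.1 mM/s.

39.1 mM/s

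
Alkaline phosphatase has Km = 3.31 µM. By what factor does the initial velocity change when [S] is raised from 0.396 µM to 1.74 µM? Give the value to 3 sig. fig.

Since Vmax cancels, v₂/v₁ = [S]₂(Km+[S]₁) / [S]₁(Km+[S]₂).
= 1.74×(3.31+0.396) / (0.396×(3.31+1.74)) = 6.448/2.000 = 3.22.

3.22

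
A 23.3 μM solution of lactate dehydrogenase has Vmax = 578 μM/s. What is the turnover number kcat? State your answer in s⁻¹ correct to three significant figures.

kcat = Vmax/[E]total = 578 μM/s / 23.3 μM = 24.8 s⁻¹.

24.8 s⁻¹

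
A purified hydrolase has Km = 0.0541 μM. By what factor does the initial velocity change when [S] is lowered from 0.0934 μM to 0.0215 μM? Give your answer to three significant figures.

0.449

Since Vmax cancels, v₂/v₁ = [S]₂(Km+[S]₁) / [S]₁(Km+[S]₂).
= 0.0215×(0.0541+0.0934) / (0.0934×(0.0541+0.0215)) = 0.003171/0.007061 = 0.449.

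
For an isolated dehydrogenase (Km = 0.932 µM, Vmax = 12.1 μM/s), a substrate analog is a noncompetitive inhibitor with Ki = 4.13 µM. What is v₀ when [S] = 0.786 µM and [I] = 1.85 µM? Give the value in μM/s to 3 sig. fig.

α = 1 + [I]/Ki = 1 + 1.85/4.13 = 1.448.
For a noncompetitive inhibitor, Vmax is reduced to Vmax/α while Km is unchanged: Km,app = 0.932 µM, Vmax,app = 8.36 μM/s.
v = Vmax,app·[S]/(Km,app + [S]) = 8.36 × 0.786/(0.932 + 0.786) = 3.82 μM/s.

3.82 μM/s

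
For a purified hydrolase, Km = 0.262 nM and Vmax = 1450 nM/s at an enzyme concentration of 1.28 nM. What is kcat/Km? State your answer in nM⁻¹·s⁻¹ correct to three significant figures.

4320 nM⁻¹·s⁻¹

kcat = Vmax/[E]total = 1450/1.28 = 1130 s⁻¹.
kcat/Km = 1130/0.262 = 4320 nM⁻¹·s⁻¹.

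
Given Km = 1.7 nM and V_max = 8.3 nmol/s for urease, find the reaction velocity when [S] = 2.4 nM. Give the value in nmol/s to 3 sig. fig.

4.86 nmol/s

[S]/(Km+[S]) = 2.4/4.100 = 0.5854, the fractional saturation.
v = 0.5854 × Vmax = 0.5854 × 8.3 = 4.86 nmol/s.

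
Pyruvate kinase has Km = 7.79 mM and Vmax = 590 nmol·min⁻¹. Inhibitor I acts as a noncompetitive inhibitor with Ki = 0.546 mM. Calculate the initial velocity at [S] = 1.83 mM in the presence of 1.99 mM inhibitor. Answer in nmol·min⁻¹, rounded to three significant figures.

24.2 nmol·min⁻¹

α = 1 + [I]/Ki = 1 + 1.99/0.546 = 4.645.
For a noncompetitive inhibitor, Vmax is reduced to Vmax/α while Km is unchanged: Km,app = 7.79 mM, Vmax,app = 127 nmol·min⁻¹.
v = Vmax,app·[S]/(Km,app + [S]) = 127 × 1.83/(7.79 + 1.83) = 24.2 nmol·min⁻¹.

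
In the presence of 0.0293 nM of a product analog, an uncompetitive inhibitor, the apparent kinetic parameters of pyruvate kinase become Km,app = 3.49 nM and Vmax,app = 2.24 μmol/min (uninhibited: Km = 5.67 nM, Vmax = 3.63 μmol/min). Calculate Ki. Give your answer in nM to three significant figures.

Uncompetitive: Vmax,app = Vmax/α (and Km,app = Km/α) with α = 1 + [I]/Ki.
α = Vmax/Vmax,app = 3.63/2.24 = 1.621.
Since α = 1 + [I]/Ki, [I]/Ki = 1.621 − 1 = 0.6205 and Ki = 0.0293/0.6205 = 0.0472 nM.

0.0472 nM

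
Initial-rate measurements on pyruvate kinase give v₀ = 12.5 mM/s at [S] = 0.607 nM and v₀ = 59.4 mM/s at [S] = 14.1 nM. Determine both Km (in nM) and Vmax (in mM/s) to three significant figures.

Km = 2.86 nM; Vmax = 71.5 mM/s

In reciprocal form, 1/v = (Km/Vmax)·(1/[S]) + 1/Vmax. The two points give (1/[S], 1/v) = (1.647, 0.08000) and (0.07092, 0.01684).
Slope = (0.08000 − 0.01684)/(1.647 − 0.07092) = 0.04007; intercept = 0.08000 − 0.04007×1.647 = 0.01399.
Vmax = 1/intercept = 71.5 mM/s; Km = slope × Vmax = 0.04007 × 71.5 = 2.86 nM.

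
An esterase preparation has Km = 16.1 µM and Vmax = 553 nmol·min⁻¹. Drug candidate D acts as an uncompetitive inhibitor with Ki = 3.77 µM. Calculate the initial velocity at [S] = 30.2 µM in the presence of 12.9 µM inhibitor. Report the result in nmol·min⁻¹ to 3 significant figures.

112 nmol·min⁻¹

α = 1 + [I]/Ki = 1 + 12.9/3.77 = 4.422.
For an uncompetitive inhibitor, both parameters are divided by α, giving Vmax/α and Km/α: Km,app = 3.64 µM, Vmax,app = 125 nmol·min⁻¹.
v = Vmax,app·[S]/(Km,app + [S]) = 125 × 30.2/(3.64 + 30.2) = 112 nmol·min⁻¹.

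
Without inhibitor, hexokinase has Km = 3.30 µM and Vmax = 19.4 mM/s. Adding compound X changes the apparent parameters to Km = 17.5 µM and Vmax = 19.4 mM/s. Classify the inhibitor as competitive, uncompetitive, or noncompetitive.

competitive

Km increases (3.30 → 17.5 µM) while Vmax is unchanged — the hallmark of competitive inhibition.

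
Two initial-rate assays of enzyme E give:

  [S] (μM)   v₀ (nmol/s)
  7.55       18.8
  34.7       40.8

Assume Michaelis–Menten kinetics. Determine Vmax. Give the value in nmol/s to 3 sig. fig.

In reciprocal form, 1/v = (Km/Vmax)·(1/[S]) + 1/Vmax. The two points give (1/[S], 1/v) = (0.1325, 0.05319) and (0.02882, 0.02451).
Slope = (0.05319 − 0.02451)/(0.1325 − 0.02882) = 0.2768; intercept = 0.05319 − 0.2768×0.1325 = 0.01653.
Vmax = 1/intercept = 60.5 nmol/s; Km = slope × Vmax = 0.2768 × 60.5 = 16.7 μM.

60.5 nmol/s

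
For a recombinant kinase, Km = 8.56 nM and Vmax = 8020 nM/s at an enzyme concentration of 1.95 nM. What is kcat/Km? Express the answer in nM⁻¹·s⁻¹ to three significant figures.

480 nM⁻¹·s⁻¹

kcat = Vmax/[E]total = 8020/1.95 = 4110 s⁻¹.
kcat/Km = 4110/8.56 = 480 nM⁻¹·s⁻¹.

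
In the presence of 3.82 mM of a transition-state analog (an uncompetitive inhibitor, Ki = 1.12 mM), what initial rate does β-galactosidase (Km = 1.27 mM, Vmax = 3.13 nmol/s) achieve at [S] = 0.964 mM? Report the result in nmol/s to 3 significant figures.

0.546 nmol/s

α = 1 + [I]/Ki = 1 + 3.82/1.12 = 4.411.
For an uncompetitive inhibitor, both parameters are divided by α, giving Vmax/α and Km/α: Km,app = 0.288 mM, Vmax,app = 0.710 nmol/s.
v = Vmax,app·[S]/(Km,app + [S]) = 0.710 × 0.964/(0.288 + 0.964) = 0.546 nmol/s.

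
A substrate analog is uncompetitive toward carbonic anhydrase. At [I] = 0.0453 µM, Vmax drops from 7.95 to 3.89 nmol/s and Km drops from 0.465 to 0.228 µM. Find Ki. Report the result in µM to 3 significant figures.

Uncompetitive: Vmax,app = Vmax/α (and Km,app = Km/α) with α = 1 + [I]/Ki.
α = Vmax/Vmax,app = 7.95/3.89 = 2.044.
Ki = [I]/(α − 1) = 0.0453/1.044 = 0.0434 µM.

0.0434 µM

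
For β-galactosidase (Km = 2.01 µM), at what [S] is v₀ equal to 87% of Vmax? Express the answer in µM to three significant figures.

v/Vmax = [S]/(Km+[S]) = 0.87, so [S] = Km·0.87/(1 − 0.87) = 2.01 × 6.692.
[S] = 13.5 µM.

13.5 µM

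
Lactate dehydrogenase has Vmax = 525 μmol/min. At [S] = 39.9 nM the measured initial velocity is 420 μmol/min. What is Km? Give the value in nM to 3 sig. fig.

v/Vmax = 420/525 = 0.8000 = [S]/(Km+[S]).
So Km + [S] = [S]/0.8000 = 49.87 nM, giving Km = 49.87 − 39.9 = 9.98 nM.

9.98 nM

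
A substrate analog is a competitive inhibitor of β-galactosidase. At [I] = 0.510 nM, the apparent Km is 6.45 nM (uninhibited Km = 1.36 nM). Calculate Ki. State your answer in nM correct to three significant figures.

0.136 nM

Competitive: Km,app = α·Km with α = 1 + [I]/Ki.
α = Km,app/Km = 6.45/1.36 = 4.743.
Since α = 1 + [I]/Ki, [I]/Ki = 4.743 − 1 = 3.743 and Ki = 0.510/3.743 = 0.136 nM.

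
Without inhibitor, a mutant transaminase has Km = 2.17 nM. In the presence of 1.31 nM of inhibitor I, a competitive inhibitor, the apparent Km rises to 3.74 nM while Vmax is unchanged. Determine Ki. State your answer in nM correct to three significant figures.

1.81 nM

Competitive: Km,app = α·Km with α = 1 + [I]/Ki.
α = Km,app/Km = 3.74/2.17 = 1.724.
Since α = 1 + [I]/Ki, [I]/Ki = 1.724 − 1 = 0.7235 and Ki = 1.31/0.7235 = 1.81 nM.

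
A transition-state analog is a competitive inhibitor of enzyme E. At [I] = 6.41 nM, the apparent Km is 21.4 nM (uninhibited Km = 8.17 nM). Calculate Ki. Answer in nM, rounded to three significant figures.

Competitive: Km,app = α·Km with α = 1 + [I]/Ki.
α = Km,app/Km = 21.4/8.17 = 2.619.
Since α = 1 + [I]/Ki, [I]/Ki = 2.619 − 1 = 1.619 and Ki = 6.41/1.619 = 3.96 nM.

3.96 nM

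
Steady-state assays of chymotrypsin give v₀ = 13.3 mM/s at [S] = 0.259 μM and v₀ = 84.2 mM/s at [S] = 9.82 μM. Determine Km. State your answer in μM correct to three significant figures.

From v = Vmax[S]/(Km+[S]), each point gives Vmax = v(Km+[S])/[S].
Equating: 13.3(Km+0.259)/0.259 = 84.2(Km+9.82)/9.82.
51.35·Km + 13.3 = 8.574·Km + 84.2, so (51.35 − 8.574)·Km = 84.2 − 13.3.
Km = 70.90/42.78 = 1.66 μM; then Vmax = 13.3(1.66+0.259)/0.259 = 98.4 mM/s.

1.66 μM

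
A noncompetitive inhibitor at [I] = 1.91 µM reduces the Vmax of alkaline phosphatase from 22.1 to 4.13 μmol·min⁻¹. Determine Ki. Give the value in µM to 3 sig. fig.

0.439 µM

Noncompetitive: Vmax,app = Vmax/α with α = 1 + [I]/Ki.
α = Vmax/Vmax,app = 22.1/4.13 = 5.351.
Since α = 1 + [I]/Ki, [I]/Ki = 5.351 − 1 = 4.351 and Ki = 1.91/4.351 = 0.439 µM.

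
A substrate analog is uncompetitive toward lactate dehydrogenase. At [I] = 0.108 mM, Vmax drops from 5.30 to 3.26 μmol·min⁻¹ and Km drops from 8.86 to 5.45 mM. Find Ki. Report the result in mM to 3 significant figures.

0.173 mM

Uncompetitive: Vmax,app = Vmax/α (and Km,app = Km/α) with α = 1 + [I]/Ki.
α = Vmax/Vmax,app = 5.30/3.26 = 1.626.
Ki = [I]/(α − 1) = 0.108/0.6258 = 0.173 mM.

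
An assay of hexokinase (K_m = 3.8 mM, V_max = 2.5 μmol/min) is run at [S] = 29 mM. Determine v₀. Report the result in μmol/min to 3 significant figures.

[S]/(Km+[S]) = 29/32.80 = 0.8841, the fractional saturation.
v = 0.8841 × Vmax = 0.8841 × 2.5 = 2.21 μmol/min.

2.21 μmol/min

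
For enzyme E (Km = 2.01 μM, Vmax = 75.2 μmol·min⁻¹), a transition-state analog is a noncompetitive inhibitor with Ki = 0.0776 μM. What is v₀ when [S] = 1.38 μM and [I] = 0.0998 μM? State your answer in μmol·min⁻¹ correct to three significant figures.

13.4 μmol·min⁻¹

With α = 1 + [I]/Ki = 1 + 0.0998/0.0776 = 2.286, the noncompetitive rate law is v = (Vmax/α)·[S] / (Km + [S]).
v = (75.2/2.286)×1.38 / (2.01 + 1.38) = 45.39/3.390 = 13.4 μmol·min⁻¹.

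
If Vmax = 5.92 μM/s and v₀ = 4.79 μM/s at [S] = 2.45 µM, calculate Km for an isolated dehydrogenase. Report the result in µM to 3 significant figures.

From v = Vmax[S]/(Km+[S]), Km = [S](Vmax − v)/v.
Km = 2.45 × (5.92 − 4.79) / 4.79 = 2.768/4.79 = 0.578 µM.

0.578 µM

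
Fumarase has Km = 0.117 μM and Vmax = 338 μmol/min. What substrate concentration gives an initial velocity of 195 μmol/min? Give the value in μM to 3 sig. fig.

Rearranging v = Vmax[S]/(Km+[S]) gives [S] = Km·v/(Vmax − v).
[S] = 0.117 × 195 / (338 − 195) = 22.82/143.0 = 0.160 μM.

0.160 μM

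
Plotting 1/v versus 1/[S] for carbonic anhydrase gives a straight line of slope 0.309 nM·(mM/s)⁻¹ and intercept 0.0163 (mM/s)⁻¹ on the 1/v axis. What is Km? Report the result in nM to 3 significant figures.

y-intercept = 1/Vmax ⇒ Vmax = 61.3 mM/s; slope = Km/Vmax ⇒ Km = slope × Vmax.
Km = 0.309 × 61.3 = 19.0 nM.

19.0 nM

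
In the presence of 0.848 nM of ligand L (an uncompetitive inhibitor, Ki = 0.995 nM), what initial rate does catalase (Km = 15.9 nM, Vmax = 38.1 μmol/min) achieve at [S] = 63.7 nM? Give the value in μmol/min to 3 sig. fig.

18.1 μmol/min

α = 1 + [I]/Ki = 1 + 0.848/0.995 = 1.852.
For an uncompetitive inhibitor, both parameters are divided by α, giving Vmax/α and Km/α: Km,app = 8.58 nM, Vmax,app = 20.6 μmol/min.
v = Vmax,app·[S]/(Km,app + [S]) = 20.6 × 63.7/(8.58 + 63.7) = 18.1 μmol/min.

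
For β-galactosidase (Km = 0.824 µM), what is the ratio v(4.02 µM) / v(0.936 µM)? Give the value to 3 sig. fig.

1.56

The fractional saturations are [S]/(Km+[S]) = 0.936/1.760 = 0.5318 and 4.02/4.844 = 0.8299.
v₂/v₁ is just their ratio: 0.8299/0.5318 = 1.56.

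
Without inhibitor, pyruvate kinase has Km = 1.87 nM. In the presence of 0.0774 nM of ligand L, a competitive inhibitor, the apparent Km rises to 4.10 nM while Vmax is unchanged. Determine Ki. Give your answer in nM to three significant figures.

0.0649 nM

Competitive: Km,app = α·Km with α = 1 + [I]/Ki.
α = Km,app/Km = 4.10/1.87 = 2.193.
Ki = [I]/(α − 1) = 0.0774/1.193 = 0.0649 nM.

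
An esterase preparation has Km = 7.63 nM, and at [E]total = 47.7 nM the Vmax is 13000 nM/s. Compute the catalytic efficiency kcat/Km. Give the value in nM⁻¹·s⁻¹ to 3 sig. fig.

35.7 nM⁻¹·s⁻¹

kcat = Vmax/[E]total = 13000/47.7 = 273 s⁻¹.
kcat/Km = 273/7.63 = 35.7 nM⁻¹·s⁻¹.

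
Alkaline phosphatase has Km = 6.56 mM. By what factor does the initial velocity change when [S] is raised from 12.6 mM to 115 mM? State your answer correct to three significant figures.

Since Vmax cancels, v₂/v₁ = [S]₂(Km+[S]₁) / [S]₁(Km+[S]₂).
= 115×(6.56+12.6) / (12.6×(6.56+115)) = 2203/1532 = 1.44.

1.44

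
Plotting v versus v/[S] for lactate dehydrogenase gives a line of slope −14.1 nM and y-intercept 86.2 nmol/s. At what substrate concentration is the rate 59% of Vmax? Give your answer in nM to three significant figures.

The Eadie–Hofstee slope gives Km = 14.1 nM (slope = −Km).
v/Vmax = [S]/(Km+[S]) = 0.59 ⇒ [S] = Km·0.59/(1−0.59) = 14.1 × 1.439 = 20.3 nM.

20.3 nM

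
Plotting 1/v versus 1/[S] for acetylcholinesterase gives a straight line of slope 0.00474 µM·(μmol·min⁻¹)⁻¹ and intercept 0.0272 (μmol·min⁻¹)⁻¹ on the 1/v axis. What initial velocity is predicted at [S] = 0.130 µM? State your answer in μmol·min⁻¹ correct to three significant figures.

The y-intercept is 1/Vmax, so Vmax = 1/0.0272 = 36.8 μmol·min⁻¹.
The slope is Km/Vmax, so Km = 0.00474 × 36.8 = 0.174 µM.
Then v = 36.8 × 0.130/(0.174 + 0.130) = 15.7 μmol·min⁻¹.

15.7 μmol·min⁻¹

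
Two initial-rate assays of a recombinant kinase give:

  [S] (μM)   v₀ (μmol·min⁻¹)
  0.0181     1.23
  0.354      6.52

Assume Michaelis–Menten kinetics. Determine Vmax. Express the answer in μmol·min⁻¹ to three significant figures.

In reciprocal form, 1/v = (Km/Vmax)·(1/[S]) + 1/Vmax. The two points give (1/[S], 1/v) = (55.25, 0.8130) and (2.825, 0.1534).
Slope = (0.8130 − 0.1534)/(55.25 − 2.825) = 0.01258; intercept = 0.8130 − 0.01258×55.25 = 0.1178.
Vmax = 1/intercept = 8.49 μmol·min⁻¹; Km = slope × Vmax = 0.01258 × 8.49 = 0.107 μM.

8.49 μmol·min⁻¹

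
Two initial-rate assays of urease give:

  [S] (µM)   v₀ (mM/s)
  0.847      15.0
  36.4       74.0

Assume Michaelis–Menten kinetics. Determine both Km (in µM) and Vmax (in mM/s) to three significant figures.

Km = 3.76 µM; Vmax = 81.7 mM/s

From v = Vmax[S]/(Km+[S]), each point gives Vmax = v(Km+[S])/[S].
Equating: 15.0(Km+0.847)/0.847 = 74.0(Km+36.4)/36.4.
17.71·Km + 15.0 = 2.033·Km + 74.0, so (17.71 − 2.033)·Km = 74.0 − 15.0.
Km = 59.00/15.68 = 3.76 µM; then Vmax = 15.0(3.76+0.847)/0.847 = 81.7 mM/s.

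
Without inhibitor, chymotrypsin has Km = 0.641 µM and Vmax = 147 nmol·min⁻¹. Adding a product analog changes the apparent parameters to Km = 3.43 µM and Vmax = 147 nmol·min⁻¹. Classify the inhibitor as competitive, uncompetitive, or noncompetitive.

competitive

Km increases (0.641 → 3.43 µM) while Vmax is unchanged — the hallmark of competitive inhibition.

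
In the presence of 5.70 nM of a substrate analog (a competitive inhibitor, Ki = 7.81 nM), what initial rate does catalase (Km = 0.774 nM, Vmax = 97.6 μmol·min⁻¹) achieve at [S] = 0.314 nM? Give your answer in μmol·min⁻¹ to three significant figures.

With α = 1 + [I]/Ki = 1 + 5.70/7.81 = 1.730, the competitive rate law is v = Vmax[S] / (αKm + [S]).
v = 97.6×0.314 / (1.730×0.774 + 0.314) = 30.65/1.653 = 18.5 μmol·min⁻¹.

18.5 μmol·min⁻¹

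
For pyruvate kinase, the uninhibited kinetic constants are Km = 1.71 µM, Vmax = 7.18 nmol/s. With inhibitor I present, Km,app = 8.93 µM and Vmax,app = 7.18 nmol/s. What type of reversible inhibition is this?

Km increases (1.71 → 8.93 µM) while Vmax is unchanged — the hallmark of competitive inhibition.

competitive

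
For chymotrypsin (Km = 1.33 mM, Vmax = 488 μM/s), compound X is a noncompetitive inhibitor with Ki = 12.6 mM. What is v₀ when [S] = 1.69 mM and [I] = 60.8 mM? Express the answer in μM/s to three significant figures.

With α = 1 + [I]/Ki = 1 + 60.8/12.6 = 5.825, the noncompetitive rate law is v = (Vmax/α)·[S] / (Km + [S]).
v = (488/5.825)×1.69 / (1.33 + 1.69) = 141.6/3.020 = 46.9 μM/s.

46.9 μM/s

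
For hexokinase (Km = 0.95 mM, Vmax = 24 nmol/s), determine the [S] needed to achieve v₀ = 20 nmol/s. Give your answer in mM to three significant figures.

The required fractional saturation is v/Vmax = 20/24 = 0.8333.
Then [S]/(Km+[S]) = 0.8333 ⇒ [S] = 0.95 × 0.8333/(1 − 0.8333) = 4.75 mM.

4.75 mM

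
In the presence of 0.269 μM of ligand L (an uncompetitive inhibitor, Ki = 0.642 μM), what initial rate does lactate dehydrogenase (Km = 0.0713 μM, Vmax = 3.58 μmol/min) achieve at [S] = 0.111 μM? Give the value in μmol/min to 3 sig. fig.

With α = 1 + [I]/Ki = 1 + 0.269/0.642 = 1.419, the uncompetitive rate law is v = (Vmax/α)·[S] / (Km/α + [S]).
v = (3.58/1.419)×0.111 / (0.0713/1.419 + 0.111) = 0.2800/0.1612 = 1.74 μmol/min.

1.74 μmol/min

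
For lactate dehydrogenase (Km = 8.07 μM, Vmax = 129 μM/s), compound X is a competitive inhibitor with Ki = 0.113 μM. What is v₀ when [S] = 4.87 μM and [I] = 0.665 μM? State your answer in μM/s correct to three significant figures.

With α = 1 + [I]/Ki = 1 + 0.665/0.113 = 6.885, the competitive rate law is v = Vmax[S] / (αKm + [S]).
v = 129×4.87 / (6.885×8.07 + 4.87) = 628.2/60.43 = 10.4 μM/s.

10.4 μM/s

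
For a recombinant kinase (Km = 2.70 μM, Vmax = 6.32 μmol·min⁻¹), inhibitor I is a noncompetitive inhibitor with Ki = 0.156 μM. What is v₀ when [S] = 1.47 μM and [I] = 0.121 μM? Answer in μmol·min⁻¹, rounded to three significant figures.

α = 1 + [I]/Ki = 1 + 0.121/0.156 = 1.776.
For a noncompetitive inhibitor, Vmax is reduced to Vmax/α while Km is unchanged: Km,app = 2.70 μM, Vmax,app = 3.56 μmol·min⁻¹.
v = Vmax,app·[S]/(Km,app + [S]) = 3.56 × 1.47/(2.70 + 1.47) = 1.25 μmol·min⁻¹.

1.25 μmol·min⁻¹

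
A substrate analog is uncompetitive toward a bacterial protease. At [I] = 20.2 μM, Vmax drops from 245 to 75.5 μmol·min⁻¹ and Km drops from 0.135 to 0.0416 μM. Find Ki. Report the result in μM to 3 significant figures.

Uncompetitive: Vmax,app = Vmax/α (and Km,app = Km/α) with α = 1 + [I]/Ki.
α = Vmax/Vmax,app = 245/75.5 = 3.245.
Since α = 1 + [I]/Ki, [I]/Ki = 3.245 − 1 = 2.245 and Ki = 20.2/2.245 = 9.00 μM.

9.00 μM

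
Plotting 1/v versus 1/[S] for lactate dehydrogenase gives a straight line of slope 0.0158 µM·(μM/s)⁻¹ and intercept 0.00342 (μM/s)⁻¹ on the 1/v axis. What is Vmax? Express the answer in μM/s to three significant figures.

The y-intercept of a Lineweaver–Burk plot equals 1/Vmax, so Vmax = 1/0.00342 = 292 μM/s.

292 μM/s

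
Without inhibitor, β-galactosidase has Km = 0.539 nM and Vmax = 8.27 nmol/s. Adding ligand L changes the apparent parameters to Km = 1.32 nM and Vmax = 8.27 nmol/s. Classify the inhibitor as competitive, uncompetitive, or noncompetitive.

competitive

Km increases (0.539 → 1.32 nM) while Vmax is unchanged — the hallmark of competitive inhibition.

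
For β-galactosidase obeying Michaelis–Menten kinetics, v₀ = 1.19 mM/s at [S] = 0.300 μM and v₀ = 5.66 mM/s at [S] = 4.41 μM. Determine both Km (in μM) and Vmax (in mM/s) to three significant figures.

From v = Vmax[S]/(Km+[S]), each point gives Vmax = v(Km+[S])/[S].
Equating: 1.19(Km+0.300)/0.300 = 5.66(Km+4.41)/4.41.
3.967·Km + 1.19 = 1.283·Km + 5.66, so (3.967 − 1.283)·Km = 5.66 − 1.19.
Km = 4.470/2.683 = 1.67 μM; then Vmax = 1.19(1.67+0.300)/0.300 = 7.80 mM/s.

Km = 1.67 μM; Vmax = 7.80 mM/s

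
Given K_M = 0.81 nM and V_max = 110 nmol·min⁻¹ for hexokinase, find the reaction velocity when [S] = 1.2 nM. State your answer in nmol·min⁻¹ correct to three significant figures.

[S]/(Km+[S]) = 1.2/2.010 = 0.5970, the fractional saturation.
v = 0.5970 × Vmax = 0.5970 × 110 = 65.7 nmol·min⁻¹.

65.7 nmol·min⁻¹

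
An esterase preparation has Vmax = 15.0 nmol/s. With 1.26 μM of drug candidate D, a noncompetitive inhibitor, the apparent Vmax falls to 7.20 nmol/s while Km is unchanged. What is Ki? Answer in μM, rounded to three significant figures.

1.16 μM

Noncompetitive: Vmax,app = Vmax/α with α = 1 + [I]/Ki.
α = Vmax/Vmax,app = 15.0/7.20 = 2.083.
Ki = [I]/(α − 1) = 1.26/1.083 = 1.16 μM.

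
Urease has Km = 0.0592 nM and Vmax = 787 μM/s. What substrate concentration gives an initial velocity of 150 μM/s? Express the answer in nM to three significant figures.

0.0139 nM

Rearranging v = Vmax[S]/(Km+[S]) gives [S] = Km·v/(Vmax − v).
[S] = 0.0592 × 150 / (787 − 150) = 8.880/637.0 = 0.0139 nM.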